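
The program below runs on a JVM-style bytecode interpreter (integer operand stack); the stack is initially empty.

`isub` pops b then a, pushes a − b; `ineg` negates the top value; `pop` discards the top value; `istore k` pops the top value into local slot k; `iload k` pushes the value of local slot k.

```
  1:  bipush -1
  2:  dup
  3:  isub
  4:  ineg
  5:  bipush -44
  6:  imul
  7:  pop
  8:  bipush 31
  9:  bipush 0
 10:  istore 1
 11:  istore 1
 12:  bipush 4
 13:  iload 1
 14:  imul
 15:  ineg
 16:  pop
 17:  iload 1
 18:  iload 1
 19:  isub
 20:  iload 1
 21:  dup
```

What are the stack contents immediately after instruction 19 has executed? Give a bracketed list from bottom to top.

bipush -1   -1
dup         -1 -1
isub        0
ineg        0
bipush -44  0 -44
imul        0
pop         (empty)
bipush 31   31
bipush 0    31 0
istore 1    31
istore 1    (empty)
bipush 4    4
iload 1     4 31
imul        124
ineg        -124
pop         (empty)
iload 1     31
iload 1     31 31
isub        0

[0]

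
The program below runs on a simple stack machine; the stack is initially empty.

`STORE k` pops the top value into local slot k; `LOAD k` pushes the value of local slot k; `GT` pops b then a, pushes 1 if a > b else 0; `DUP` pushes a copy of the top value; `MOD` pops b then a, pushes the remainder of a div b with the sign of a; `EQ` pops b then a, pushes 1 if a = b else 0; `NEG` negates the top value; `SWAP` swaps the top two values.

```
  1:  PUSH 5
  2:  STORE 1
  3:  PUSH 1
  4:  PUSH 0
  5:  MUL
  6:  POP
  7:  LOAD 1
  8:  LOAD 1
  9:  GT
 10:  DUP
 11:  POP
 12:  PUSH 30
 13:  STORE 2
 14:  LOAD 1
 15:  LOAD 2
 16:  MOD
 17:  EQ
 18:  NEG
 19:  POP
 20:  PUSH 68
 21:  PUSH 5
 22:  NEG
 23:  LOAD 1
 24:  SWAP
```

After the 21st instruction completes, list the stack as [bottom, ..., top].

PUSH 5   [5]
STORE 1  []
PUSH 1   [1]
PUSH 0   [1, 0]
MUL      [0]
POP      []
LOAD 1   [5]
LOAD 1   [5, 5]
GT       [0]
DUP      [0, 0]
POP      [0]
PUSH 30  [0, 30]
STORE 2  [0]
LOAD 1   [0, 5]
LOAD 2   [0, 5, 30]
MOD      [0, 5]
EQ       [0]
NEG      [0]
POP      []
PUSH 68  [68]
PUSH 5   [68, 5]

[68, 5]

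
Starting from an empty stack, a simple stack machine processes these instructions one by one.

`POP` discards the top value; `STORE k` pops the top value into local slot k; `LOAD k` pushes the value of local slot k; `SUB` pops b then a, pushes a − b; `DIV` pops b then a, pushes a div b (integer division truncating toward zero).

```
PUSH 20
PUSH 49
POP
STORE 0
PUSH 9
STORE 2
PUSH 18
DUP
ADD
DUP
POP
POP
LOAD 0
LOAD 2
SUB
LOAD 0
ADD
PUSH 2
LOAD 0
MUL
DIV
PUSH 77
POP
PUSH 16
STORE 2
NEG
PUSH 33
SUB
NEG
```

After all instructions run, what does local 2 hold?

PUSH 20  [20]
PUSH 49  [20, 49]
POP      [20]
STORE 0  []
PUSH 9   [9]
STORE 2  []
PUSH 18  [18]
DUP      [18, 18]
ADD      [36]
DUP      [36, 36]
POP      [36]
POP      []
LOAD 0   [20]
LOAD 2   [20, 9]
SUB      [11]
LOAD 0   [11, 20]
ADD      [31]
PUSH 2   [31, 2]
LOAD 0   [31, 2, 20]
MUL      [31, 40]
DIV      [0]
PUSH 77  [0, 77]
POP      [0]
PUSH 16  [0, 16]
STORE 2  [0]
NEG      [0]
PUSH 33  [0, 33]
SUB      [-33]
NEG      [33]

16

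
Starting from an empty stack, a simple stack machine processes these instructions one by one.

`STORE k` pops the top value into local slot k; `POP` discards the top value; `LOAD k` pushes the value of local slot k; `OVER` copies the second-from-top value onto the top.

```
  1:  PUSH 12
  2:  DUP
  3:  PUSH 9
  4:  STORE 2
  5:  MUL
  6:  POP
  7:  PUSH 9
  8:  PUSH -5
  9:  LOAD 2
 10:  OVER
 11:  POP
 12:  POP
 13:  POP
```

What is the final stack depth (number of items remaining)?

1

PUSH 12  12
DUP      12 12
PUSH 9   12 12 9
STORE 2  12 12
MUL      144
POP      (empty)
PUSH 9   9
PUSH -5  9 -5
LOAD 2   9 -5 9
OVER     9 -5 9 -5
POP      9 -5 9
POP      9 -5
POP      9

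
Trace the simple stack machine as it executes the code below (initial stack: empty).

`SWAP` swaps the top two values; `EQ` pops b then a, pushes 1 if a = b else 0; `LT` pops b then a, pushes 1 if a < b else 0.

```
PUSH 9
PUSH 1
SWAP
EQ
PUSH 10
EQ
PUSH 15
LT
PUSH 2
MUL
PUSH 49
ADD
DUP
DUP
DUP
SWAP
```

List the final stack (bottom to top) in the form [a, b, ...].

PUSH 9  : [9]
PUSH 1  : [9, 1]
SWAP    : [1, 9]
EQ      : [0]
PUSH 10 : [0, 10]
EQ      : [0]
PUSH 15 : [0, 15]
LT      : [1]
PUSH 2  : [1, 2]
MUL     : [2]
PUSH 49 : [2, 49]
ADD     : [51]
DUP     : [51, 51]
DUP     : [51, 51, 51]
DUP     : [51, 51, 51, 51]
SWAP    : [51, 51, 51, 51]

[51, 51, 51, 51]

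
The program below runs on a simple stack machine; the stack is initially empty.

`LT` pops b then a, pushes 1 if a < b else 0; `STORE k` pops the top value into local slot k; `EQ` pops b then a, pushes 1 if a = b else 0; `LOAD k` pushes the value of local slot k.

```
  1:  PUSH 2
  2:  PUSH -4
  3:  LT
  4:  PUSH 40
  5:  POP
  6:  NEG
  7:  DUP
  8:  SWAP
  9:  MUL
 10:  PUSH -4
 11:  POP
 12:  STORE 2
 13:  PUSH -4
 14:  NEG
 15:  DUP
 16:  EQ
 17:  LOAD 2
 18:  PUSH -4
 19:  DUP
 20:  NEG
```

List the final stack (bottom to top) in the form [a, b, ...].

[1, 0, -4, 4]

PUSH 2   2
PUSH -4  2 -4
LT       0
PUSH 40  0 40
POP      0
NEG      0
DUP      0 0
SWAP     0 0
MUL      0
PUSH -4  0 -4
POP      0
STORE 2  (empty)
PUSH -4  -4
NEG      4
DUP      4 4
EQ       1
LOAD 2   1 0
PUSH -4  1 0 -4
DUP      1 0 -4 -4
NEG      1 0 -4 4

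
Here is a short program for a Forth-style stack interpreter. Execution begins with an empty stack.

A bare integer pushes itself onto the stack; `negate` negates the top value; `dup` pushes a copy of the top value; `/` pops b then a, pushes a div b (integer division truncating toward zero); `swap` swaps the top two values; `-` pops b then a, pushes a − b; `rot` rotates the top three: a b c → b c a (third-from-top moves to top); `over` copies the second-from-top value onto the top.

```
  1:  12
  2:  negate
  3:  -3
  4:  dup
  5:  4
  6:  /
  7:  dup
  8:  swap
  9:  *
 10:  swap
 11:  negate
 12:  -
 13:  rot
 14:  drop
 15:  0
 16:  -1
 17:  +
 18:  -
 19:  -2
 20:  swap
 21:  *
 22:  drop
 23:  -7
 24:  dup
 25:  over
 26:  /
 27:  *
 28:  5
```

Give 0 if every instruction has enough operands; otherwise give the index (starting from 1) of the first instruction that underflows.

13

12      12
negate  -12
-3      -12 -3
dup     -12 -3 -3
4       -12 -3 -3 4
/       -12 -3 0
dup     -12 -3 0 0
swap    -12 -3 0 0
*       -12 -3 0
swap    -12 0 -3
negate  -12 0 3
-       -12 -3
rot  — needs 3 operands, stack has 2 → underflow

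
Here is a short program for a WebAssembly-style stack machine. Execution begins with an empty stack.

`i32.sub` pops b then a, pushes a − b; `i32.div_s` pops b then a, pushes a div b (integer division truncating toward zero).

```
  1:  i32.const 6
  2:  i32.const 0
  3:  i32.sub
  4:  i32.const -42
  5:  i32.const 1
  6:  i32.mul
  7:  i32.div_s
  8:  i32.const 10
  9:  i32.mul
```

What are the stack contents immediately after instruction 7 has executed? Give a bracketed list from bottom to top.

i32.const 6   -> 6
i32.const 0   -> 6 0
i32.sub       -> 6
i32.const -42 -> 6 -42
i32.const 1   -> 6 -42 1
i32.mul       -> 6 -42
i32.div_s     -> 0

[0]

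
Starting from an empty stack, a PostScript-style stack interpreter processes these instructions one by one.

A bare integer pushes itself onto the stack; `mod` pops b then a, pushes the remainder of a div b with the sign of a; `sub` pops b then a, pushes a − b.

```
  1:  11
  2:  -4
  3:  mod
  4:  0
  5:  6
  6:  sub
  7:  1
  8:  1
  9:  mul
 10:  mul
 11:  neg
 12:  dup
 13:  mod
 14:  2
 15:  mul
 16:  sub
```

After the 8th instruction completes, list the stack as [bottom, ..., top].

11  : 11
-4  : 11 -4
mod : 3
0   : 3 0
6   : 3 0 6
sub : 3 -6
1   : 3 -6 1
1   : 3 -6 1 1

[3, -6, 1, 1]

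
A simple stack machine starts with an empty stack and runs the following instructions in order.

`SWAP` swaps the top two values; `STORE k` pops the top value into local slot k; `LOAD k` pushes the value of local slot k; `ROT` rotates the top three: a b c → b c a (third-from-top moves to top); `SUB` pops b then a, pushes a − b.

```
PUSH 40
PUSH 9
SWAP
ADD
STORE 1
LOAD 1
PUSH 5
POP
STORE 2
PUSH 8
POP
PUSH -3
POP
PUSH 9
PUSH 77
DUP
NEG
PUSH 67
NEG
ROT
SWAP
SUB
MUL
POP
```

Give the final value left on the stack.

PUSH 40  40
PUSH 9   40 9
SWAP     9 40
ADD      49
STORE 1  (empty)
LOAD 1   49
PUSH 5   49 5
POP      49
STORE 2  (empty)
PUSH 8   8
POP      (empty)
PUSH -3  -3
POP      (empty)
PUSH 9   9
PUSH 77  9 77
DUP      9 77 77
NEG      9 77 -77
PUSH 67  9 77 -77 67
NEG      9 77 -77 -67
ROT      9 -77 -67 77
SWAP     9 -77 77 -67
SUB      9 -77 144
MUL      9 -11088
POP      9

9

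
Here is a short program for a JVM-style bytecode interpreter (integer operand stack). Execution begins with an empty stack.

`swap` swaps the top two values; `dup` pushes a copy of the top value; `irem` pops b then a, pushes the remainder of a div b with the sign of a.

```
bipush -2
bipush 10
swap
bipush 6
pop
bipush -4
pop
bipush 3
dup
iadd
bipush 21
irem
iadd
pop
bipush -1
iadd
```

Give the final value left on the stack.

9

bipush -2 : -2
bipush 10 : -2 10
swap      : 10 -2
bipush 6  : 10 -2 6
pop       : 10 -2
bipush -4 : 10 -2 -4
pop       : 10 -2
bipush 3  : 10 -2 3
dup       : 10 -2 3 3
iadd      : 10 -2 6
bipush 21 : 10 -2 6 21
irem      : 10 -2 6
iadd      : 10 4
pop       : 10
bipush -1 : 10 -1
iadd      : 9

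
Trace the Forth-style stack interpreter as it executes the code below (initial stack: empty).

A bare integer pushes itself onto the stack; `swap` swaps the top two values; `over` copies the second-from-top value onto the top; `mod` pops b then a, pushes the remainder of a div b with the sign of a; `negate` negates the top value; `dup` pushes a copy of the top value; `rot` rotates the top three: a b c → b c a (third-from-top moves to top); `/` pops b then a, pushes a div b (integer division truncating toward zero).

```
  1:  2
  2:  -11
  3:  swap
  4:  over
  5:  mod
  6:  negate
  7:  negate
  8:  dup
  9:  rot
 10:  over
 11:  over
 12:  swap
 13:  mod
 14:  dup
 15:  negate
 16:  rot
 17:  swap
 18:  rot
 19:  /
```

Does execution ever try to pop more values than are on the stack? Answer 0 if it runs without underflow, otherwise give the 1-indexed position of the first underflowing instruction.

0

2       [2]
-11     [2, -11]
swap    [-11, 2]
over    [-11, 2, -11]
mod     [-11, 2]
negate  [-11, -2]
negate  [-11, 2]
dup     [-11, 2, 2]
rot     [2, 2, -11]
over    [2, 2, -11, 2]
over    [2, 2, -11, 2, -11]
swap    [2, 2, -11, -11, 2]
mod     [2, 2, -11, -1]
dup     [2, 2, -11, -1, -1]
negate  [2, 2, -11, -1, 1]
rot     [2, 2, -1, 1, -11]
swap    [2, 2, -1, -11, 1]
rot     [2, 2, -11, 1, -1]
/       [2, 2, -11, -1]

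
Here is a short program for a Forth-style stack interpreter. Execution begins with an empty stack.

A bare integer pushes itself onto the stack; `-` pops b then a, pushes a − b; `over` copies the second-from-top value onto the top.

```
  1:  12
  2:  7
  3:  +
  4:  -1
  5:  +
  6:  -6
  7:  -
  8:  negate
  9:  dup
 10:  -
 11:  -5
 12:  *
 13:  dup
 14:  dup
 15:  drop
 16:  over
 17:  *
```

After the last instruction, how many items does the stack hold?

2

12     → 12
7      → 12 7
+      → 19
-1     → 19 -1
+      → 18
-6     → 18 -6
-      → 24
negate → -24
dup    → -24 -24
-      → 0
-5     → 0 -5
*      → 0
dup    → 0 0
dup    → 0 0 0
drop   → 0 0
over   → 0 0 0
*      → 0 0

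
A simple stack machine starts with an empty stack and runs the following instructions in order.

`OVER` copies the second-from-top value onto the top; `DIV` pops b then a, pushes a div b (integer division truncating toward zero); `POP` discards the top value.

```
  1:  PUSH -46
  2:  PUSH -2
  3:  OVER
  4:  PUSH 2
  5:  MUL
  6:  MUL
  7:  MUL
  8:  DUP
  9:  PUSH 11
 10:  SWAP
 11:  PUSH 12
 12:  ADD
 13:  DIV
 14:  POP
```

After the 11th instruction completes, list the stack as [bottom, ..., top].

PUSH -46 → [-46]
PUSH -2  → [-46, -2]
OVER     → [-46, -2, -46]
PUSH 2   → [-46, -2, -46, 2]
MUL      → [-46, -2, -92]
MUL      → [-46, 184]
MUL      → [-8464]
DUP      → [-8464, -8464]
PUSH 11  → [-8464, -8464, 11]
SWAP     → [-8464, 11, -8464]
PUSH 12  → [-8464, 11, -8464, 12]

[-8464, 11, -8464, 12]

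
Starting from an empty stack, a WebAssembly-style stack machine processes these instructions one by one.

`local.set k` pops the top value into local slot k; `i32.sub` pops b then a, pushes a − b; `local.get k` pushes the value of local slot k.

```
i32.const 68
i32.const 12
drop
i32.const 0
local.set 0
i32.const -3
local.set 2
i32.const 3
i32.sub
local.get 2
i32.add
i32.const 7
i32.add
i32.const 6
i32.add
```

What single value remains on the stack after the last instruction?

i32.const 68 → [68]
i32.const 12 → [68, 12]
drop         → [68]
i32.const 0  → [68, 0]
local.set 0  → [68]
i32.const -3 → [68, -3]
local.set 2  → [68]
i32.const 3  → [68, 3]
i32.sub      → [65]
local.get 2  → [65, -3]
i32.add      → [62]
i32.const 7  → [62, 7]
i32.add      → [69]
i32.const 6  → [69, 6]
i32.add      → [75]

75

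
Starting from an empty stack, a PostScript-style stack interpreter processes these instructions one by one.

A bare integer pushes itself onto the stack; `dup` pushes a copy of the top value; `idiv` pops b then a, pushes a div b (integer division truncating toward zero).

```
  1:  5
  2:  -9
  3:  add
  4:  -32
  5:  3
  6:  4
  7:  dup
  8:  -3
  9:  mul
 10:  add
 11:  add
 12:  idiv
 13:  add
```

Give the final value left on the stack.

5    -> 5
-9   -> 5 -9
add  -> -4
-32  -> -4 -32
3    -> -4 -32 3
4    -> -4 -32 3 4
dup  -> -4 -32 3 4 4
-3   -> -4 -32 3 4 4 -3
mul  -> -4 -32 3 4 -12
add  -> -4 -32 3 -8
add  -> -4 -32 -5
idiv -> -4 6
add  -> 2

2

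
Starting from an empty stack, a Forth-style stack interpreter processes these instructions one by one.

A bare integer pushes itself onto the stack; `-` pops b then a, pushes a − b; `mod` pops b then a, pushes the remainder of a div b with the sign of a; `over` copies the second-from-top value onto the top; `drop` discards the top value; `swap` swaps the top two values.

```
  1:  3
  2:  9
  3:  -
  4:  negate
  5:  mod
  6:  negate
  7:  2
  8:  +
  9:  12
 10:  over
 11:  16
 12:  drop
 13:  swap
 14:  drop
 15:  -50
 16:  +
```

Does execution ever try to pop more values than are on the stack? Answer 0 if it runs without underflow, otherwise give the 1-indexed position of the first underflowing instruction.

3      : [3]
9      : [3, 9]
-      : [-6]
negate : [6]
mod  — needs 2 operands, stack has 1 → underflow

5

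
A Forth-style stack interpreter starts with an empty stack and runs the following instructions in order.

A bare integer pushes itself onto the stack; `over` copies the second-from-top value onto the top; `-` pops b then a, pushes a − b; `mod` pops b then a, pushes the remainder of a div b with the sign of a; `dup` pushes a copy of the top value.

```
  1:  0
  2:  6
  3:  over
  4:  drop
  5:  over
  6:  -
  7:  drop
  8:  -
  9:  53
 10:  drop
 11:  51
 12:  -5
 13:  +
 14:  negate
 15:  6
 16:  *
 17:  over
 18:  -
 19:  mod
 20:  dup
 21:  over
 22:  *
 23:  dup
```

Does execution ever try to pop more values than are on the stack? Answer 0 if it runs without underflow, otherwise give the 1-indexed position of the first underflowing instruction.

0    : 0
6    : 0 6
over : 0 6 0
drop : 0 6
over : 0 6 0
-    : 0 6
drop : 0
-  — needs 2 operands, stack has 1 → underflow

8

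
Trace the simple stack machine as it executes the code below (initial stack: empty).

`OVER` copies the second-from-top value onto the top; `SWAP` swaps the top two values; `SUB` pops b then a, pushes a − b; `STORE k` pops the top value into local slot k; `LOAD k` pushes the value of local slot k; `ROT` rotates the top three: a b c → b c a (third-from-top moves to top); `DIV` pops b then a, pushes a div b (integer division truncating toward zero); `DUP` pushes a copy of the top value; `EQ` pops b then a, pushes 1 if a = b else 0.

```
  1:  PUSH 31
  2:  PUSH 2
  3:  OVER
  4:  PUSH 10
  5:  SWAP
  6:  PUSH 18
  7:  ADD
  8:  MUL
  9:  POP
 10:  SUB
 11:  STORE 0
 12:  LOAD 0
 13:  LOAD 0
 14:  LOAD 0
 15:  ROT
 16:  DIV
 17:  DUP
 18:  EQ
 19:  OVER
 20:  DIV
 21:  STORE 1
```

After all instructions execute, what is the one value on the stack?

PUSH 31 : 31
PUSH 2  : 31 2
OVER    : 31 2 31
PUSH 10 : 31 2 31 10
SWAP    : 31 2 10 31
PUSH 18 : 31 2 10 31 18
ADD     : 31 2 10 49
MUL     : 31 2 490
POP     : 31 2
SUB     : 29
STORE 0 : (empty)
LOAD 0  : 29
LOAD 0  : 29 29
LOAD 0  : 29 29 29
ROT     : 29 29 29
DIV     : 29 1
DUP     : 29 1 1
EQ      : 29 1
OVER    : 29 1 29
DIV     : 29 0
STORE 1 : 29

29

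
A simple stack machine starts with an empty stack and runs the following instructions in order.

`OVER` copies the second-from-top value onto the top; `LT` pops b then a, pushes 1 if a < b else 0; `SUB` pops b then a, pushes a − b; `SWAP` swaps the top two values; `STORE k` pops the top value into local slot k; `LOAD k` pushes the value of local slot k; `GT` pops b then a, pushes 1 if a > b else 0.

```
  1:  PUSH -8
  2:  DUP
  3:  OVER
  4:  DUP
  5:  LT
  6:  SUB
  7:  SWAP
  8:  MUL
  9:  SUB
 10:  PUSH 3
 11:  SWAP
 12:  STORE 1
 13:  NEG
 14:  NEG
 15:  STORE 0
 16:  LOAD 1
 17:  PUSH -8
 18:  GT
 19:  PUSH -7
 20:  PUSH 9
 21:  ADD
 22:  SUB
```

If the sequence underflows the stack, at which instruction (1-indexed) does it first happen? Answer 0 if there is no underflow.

9

PUSH -8 → -8
DUP     → -8 -8
OVER    → -8 -8 -8
DUP     → -8 -8 -8 -8
LT      → -8 -8 0
SUB     → -8 -8
SWAP    → -8 -8
MUL     → 64
SUB  — needs 2 operands, stack has 1 → underflow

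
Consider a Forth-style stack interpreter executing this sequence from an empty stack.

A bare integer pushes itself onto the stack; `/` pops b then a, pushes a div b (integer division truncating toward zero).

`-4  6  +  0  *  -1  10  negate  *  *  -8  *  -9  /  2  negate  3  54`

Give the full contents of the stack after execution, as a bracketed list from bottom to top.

-4      -4
6       -4 6
+       2
0       2 0
*       0
-1      0 -1
10      0 -1 10
negate  0 -1 -10
*       0 10
*       0
-8      0 -8
*       0
-9      0 -9
/       0
2       0 2
negate  0 -2
3       0 -2 3
54      0 -2 3 54

[0, -2, 3, 54]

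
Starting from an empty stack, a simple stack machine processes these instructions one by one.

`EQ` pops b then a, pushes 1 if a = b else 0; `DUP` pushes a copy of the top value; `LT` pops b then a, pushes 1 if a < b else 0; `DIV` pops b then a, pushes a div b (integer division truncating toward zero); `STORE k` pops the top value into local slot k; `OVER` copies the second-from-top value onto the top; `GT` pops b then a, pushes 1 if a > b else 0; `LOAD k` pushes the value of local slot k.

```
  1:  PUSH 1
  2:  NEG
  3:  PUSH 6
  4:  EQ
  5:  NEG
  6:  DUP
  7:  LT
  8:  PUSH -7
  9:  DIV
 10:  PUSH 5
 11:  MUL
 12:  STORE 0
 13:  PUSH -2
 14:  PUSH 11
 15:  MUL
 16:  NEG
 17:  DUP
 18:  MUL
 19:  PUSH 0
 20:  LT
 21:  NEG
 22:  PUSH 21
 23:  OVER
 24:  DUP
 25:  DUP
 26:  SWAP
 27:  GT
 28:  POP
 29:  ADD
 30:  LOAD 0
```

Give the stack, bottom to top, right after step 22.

PUSH 1  -> [1]
NEG     -> [-1]
PUSH 6  -> [-1, 6]
EQ      -> [0]
NEG     -> [0]
DUP     -> [0, 0]
LT      -> [0]
PUSH -7 -> [0, -7]
DIV     -> [0]
PUSH 5  -> [0, 5]
MUL     -> [0]
STORE 0 -> []
PUSH -2 -> [-2]
PUSH 11 -> [-2, 11]
MUL     -> [-22]
NEG     -> [22]
DUP     -> [22, 22]
MUL     -> [484]
PUSH 0  -> [484, 0]
LT      -> [0]
NEG     -> [0]
PUSH 21 -> [0, 21]

[0, 21]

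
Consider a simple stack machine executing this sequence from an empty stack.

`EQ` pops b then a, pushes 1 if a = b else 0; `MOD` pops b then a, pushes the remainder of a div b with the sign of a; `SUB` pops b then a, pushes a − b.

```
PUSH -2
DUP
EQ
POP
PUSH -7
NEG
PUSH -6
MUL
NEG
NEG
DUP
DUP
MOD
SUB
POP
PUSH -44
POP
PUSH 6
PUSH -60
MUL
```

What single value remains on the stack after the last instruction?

-360

PUSH -2   -2
DUP       -2 -2
EQ        1
POP       (empty)
PUSH -7   -7
NEG       7
PUSH -6   7 -6
MUL       -42
NEG       42
NEG       -42
DUP       -42 -42
DUP       -42 -42 -42
MOD       -42 0
SUB       -42
POP       (empty)
PUSH -44  -44
POP       (empty)
PUSH 6    6
PUSH -60  6 -60
MUL       -360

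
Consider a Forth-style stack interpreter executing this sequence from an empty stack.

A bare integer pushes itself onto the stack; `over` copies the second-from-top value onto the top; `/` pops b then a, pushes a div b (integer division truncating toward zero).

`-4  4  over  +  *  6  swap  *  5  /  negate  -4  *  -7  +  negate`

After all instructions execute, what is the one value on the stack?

-4     → -4
4      → -4 4
over   → -4 4 -4
+      → -4 0
*      → 0
6      → 0 6
swap   → 6 0
*      → 0
5      → 0 5
/      → 0
negate → 0
-4     → 0 -4
*      → 0
-7     → 0 -7
+      → -7
negate → 7

7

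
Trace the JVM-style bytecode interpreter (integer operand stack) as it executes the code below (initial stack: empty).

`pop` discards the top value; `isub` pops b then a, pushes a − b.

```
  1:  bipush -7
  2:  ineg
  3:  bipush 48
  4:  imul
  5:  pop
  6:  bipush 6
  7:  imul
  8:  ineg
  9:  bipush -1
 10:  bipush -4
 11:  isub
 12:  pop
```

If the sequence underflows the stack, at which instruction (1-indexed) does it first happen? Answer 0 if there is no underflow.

7

bipush -7 : [-7]
ineg      : [7]
bipush 48 : [7, 48]
imul      : [336]
pop       : []
bipush 6  : [6]
imul  — needs 2 operands, stack has 1 → underflow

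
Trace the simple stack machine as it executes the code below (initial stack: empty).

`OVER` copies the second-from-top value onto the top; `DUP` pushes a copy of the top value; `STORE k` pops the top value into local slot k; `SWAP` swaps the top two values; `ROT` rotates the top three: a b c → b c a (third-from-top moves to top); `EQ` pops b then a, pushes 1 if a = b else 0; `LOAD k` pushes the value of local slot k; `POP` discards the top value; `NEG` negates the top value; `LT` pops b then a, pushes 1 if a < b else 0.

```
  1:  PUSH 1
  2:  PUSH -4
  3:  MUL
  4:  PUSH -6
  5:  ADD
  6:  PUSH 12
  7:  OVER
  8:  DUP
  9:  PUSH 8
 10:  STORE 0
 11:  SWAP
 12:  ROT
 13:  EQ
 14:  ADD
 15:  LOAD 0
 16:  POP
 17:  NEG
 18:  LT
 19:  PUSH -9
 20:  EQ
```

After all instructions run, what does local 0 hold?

PUSH 1  : [1]
PUSH -4 : [1, -4]
MUL     : [-4]
PUSH -6 : [-4, -6]
ADD     : [-10]
PUSH 12 : [-10, 12]
OVER    : [-10, 12, -10]
DUP     : [-10, 12, -10, -10]
PUSH 8  : [-10, 12, -10, -10, 8]
STORE 0 : [-10, 12, -10, -10]
SWAP    : [-10, 12, -10, -10]
ROT     : [-10, -10, -10, 12]
EQ      : [-10, -10, 0]
ADD     : [-10, -10]
LOAD 0  : [-10, -10, 8]
POP     : [-10, -10]
NEG     : [-10, 10]
LT      : [1]
PUSH -9 : [1, -9]
EQ      : [0]

8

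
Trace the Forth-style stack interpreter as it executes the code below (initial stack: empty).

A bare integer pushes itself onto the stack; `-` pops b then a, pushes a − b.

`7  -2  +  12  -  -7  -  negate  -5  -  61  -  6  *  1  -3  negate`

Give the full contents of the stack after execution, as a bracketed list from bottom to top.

7      → 7
-2     → 7 -2
+      → 5
12     → 5 12
-      → -7
-7     → -7 -7
-      → 0
negate → 0
-5     → 0 -5
-      → 5
61     → 5 61
-      → -56
6      → -56 6
*      → -336
1      → -336 1
-3     → -336 1 -3
negate → -336 1 3

[-336, 1, 3]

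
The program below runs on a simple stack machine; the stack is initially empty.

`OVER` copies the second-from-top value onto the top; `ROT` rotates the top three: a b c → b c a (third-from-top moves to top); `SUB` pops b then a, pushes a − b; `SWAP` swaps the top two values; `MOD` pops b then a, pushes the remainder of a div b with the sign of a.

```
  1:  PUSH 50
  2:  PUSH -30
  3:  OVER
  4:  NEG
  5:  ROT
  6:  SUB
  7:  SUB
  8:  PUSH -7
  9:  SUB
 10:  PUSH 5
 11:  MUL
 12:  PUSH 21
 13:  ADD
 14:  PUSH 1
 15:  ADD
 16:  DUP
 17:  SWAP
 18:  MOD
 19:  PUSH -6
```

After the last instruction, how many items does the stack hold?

PUSH 50  : [50]
PUSH -30 : [50, -30]
OVER     : [50, -30, 50]
NEG      : [50, -30, -50]
ROT      : [-30, -50, 50]
SUB      : [-30, -100]
SUB      : [70]
PUSH -7  : [70, -7]
SUB      : [77]
PUSH 5   : [77, 5]
MUL      : [385]
PUSH 21  : [385, 21]
ADD      : [406]
PUSH 1   : [406, 1]
ADD      : [407]
DUP      : [407, 407]
SWAP     : [407, 407]
MOD      : [0]
PUSH -6  : [0, -6]

2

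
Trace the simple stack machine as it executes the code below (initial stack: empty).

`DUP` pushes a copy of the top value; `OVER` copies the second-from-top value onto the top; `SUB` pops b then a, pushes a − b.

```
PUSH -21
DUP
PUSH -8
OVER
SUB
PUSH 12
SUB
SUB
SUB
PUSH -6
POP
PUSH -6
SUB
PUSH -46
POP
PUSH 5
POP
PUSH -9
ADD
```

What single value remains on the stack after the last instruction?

PUSH -21 → [-21]
DUP      → [-21, -21]
PUSH -8  → [-21, -21, -8]
OVER     → [-21, -21, -8, -21]
SUB      → [-21, -21, 13]
PUSH 12  → [-21, -21, 13, 12]
SUB      → [-21, -21, 1]
SUB      → [-21, -22]
SUB      → [1]
PUSH -6  → [1, -6]
POP      → [1]
PUSH -6  → [1, -6]
SUB      → [7]
PUSH -46 → [7, -46]
POP      → [7]
PUSH 5   → [7, 5]
POP      → [7]
PUSH -9  → [7, -9]
ADD      → [-2]

-2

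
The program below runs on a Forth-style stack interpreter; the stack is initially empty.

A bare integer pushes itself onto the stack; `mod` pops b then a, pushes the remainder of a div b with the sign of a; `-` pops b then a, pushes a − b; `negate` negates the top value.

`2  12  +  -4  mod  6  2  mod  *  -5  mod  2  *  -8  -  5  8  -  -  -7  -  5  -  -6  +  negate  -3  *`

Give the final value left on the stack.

21

2      → [2]
12     → [2, 12]
+      → [14]
-4     → [14, -4]
mod    → [2]
6      → [2, 6]
2      → [2, 6, 2]
mod    → [2, 0]
*      → [0]
-5     → [0, -5]
mod    → [0]
2      → [0, 2]
*      → [0]
-8     → [0, -8]
-      → [8]
5      → [8, 5]
8      → [8, 5, 8]
-      → [8, -3]
-      → [11]
-7     → [11, -7]
-      → [18]
5      → [18, 5]
-      → [13]
-6     → [13, -6]
+      → [7]
negate → [-7]
-3     → [-7, -3]
*      → [21]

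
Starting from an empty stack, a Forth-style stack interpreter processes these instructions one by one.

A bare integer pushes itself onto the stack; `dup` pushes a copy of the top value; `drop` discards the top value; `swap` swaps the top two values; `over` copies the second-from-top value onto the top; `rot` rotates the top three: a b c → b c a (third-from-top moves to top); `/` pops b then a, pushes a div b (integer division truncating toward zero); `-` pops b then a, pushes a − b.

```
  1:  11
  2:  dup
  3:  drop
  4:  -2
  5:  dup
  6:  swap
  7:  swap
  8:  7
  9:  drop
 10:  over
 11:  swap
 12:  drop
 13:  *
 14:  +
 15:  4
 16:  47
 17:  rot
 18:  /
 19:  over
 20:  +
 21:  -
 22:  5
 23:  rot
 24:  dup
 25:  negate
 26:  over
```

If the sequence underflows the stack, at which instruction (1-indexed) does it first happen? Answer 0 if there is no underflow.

23

11    [11]
dup   [11, 11]
drop  [11]
-2    [11, -2]
dup   [11, -2, -2]
swap  [11, -2, -2]
swap  [11, -2, -2]
7     [11, -2, -2, 7]
drop  [11, -2, -2]
over  [11, -2, -2, -2]
swap  [11, -2, -2, -2]
drop  [11, -2, -2]
*     [11, 4]
+     [15]
4     [15, 4]
47    [15, 4, 47]
rot   [4, 47, 15]
/     [4, 3]
over  [4, 3, 4]
+     [4, 7]
-     [-3]
5     [-3, 5]
rot  — needs 3 operands, stack has 2 → underflow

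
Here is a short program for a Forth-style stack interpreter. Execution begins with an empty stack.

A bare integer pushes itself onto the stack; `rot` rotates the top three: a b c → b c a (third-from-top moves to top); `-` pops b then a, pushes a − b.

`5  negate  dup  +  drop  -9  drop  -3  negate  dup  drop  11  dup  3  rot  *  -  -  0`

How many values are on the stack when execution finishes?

5      -> [5]
negate -> [-5]
dup    -> [-5, -5]
+      -> [-10]
drop   -> []
-9     -> [-9]
drop   -> []
-3     -> [-3]
negate -> [3]
dup    -> [3, 3]
drop   -> [3]
11     -> [3, 11]
dup    -> [3, 11, 11]
3      -> [3, 11, 11, 3]
rot    -> [3, 11, 3, 11]
*      -> [3, 11, 33]
-      -> [3, -22]
-      -> [25]
0      -> [25, 0]

2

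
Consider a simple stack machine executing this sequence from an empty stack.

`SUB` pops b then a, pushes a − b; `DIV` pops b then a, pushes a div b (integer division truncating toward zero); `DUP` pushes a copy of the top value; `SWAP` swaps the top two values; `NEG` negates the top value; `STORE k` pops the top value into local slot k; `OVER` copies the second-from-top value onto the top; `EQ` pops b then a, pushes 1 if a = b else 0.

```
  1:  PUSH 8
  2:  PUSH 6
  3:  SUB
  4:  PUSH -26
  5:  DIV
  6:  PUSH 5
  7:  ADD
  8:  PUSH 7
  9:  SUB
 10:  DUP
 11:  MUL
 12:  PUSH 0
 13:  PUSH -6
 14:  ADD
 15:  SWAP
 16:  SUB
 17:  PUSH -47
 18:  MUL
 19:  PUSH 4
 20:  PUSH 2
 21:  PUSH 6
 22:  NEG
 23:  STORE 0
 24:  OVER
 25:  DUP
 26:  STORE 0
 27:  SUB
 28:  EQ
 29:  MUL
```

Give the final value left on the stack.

0

PUSH 8   → 8
PUSH 6   → 8 6
SUB      → 2
PUSH -26 → 2 -26
DIV      → 0
PUSH 5   → 0 5
ADD      → 5
PUSH 7   → 5 7
SUB      → -2
DUP      → -2 -2
MUL      → 4
PUSH 0   → 4 0
PUSH -6  → 4 0 -6
ADD      → 4 -6
SWAP     → -6 4
SUB      → -10
PUSH -47 → -10 -47
MUL      → 470
PUSH 4   → 470 4
PUSH 2   → 470 4 2
PUSH 6   → 470 4 2 6
NEG      → 470 4 2 -6
STORE 0  → 470 4 2
OVER     → 470 4 2 4
DUP      → 470 4 2 4 4
STORE 0  → 470 4 2 4
SUB      → 470 4 -2
EQ       → 470 0
MUL      → 0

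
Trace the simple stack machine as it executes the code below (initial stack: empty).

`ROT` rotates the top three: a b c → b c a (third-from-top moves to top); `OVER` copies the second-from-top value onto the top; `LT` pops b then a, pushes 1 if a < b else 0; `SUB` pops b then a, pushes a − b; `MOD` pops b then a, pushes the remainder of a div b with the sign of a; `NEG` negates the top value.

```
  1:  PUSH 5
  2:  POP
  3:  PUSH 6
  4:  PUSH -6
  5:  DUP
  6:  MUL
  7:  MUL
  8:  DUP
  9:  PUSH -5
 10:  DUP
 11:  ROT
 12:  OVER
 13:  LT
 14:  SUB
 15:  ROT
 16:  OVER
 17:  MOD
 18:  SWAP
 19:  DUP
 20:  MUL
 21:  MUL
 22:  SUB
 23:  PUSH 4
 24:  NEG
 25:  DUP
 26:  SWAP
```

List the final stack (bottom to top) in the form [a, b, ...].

[-30, -4, -4]

PUSH 5  : [5]
POP     : []
PUSH 6  : [6]
PUSH -6 : [6, -6]
DUP     : [6, -6, -6]
MUL     : [6, 36]
MUL     : [216]
DUP     : [216, 216]
PUSH -5 : [216, 216, -5]
DUP     : [216, 216, -5, -5]
ROT     : [216, -5, -5, 216]
OVER    : [216, -5, -5, 216, -5]
LT      : [216, -5, -5, 0]
SUB     : [216, -5, -5]
ROT     : [-5, -5, 216]
OVER    : [-5, -5, 216, -5]
MOD     : [-5, -5, 1]
SWAP    : [-5, 1, -5]
DUP     : [-5, 1, -5, -5]
MUL     : [-5, 1, 25]
MUL     : [-5, 25]
SUB     : [-30]
PUSH 4  : [-30, 4]
NEG     : [-30, -4]
DUP     : [-30, -4, -4]
SWAP    : [-30, -4, -4]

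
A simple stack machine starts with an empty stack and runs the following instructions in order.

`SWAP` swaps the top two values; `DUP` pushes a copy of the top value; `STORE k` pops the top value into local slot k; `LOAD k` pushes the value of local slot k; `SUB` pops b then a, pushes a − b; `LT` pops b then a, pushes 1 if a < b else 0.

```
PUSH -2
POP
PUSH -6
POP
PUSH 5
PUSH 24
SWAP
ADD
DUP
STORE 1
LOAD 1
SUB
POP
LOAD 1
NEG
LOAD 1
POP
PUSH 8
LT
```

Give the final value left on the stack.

1

PUSH -2 → [-2]
POP     → []
PUSH -6 → [-6]
POP     → []
PUSH 5  → [5]
PUSH 24 → [5, 24]
SWAP    → [24, 5]
ADD     → [29]
DUP     → [29, 29]
STORE 1 → [29]
LOAD 1  → [29, 29]
SUB     → [0]
POP     → []
LOAD 1  → [29]
NEG     → [-29]
LOAD 1  → [-29, 29]
POP     → [-29]
PUSH 8  → [-29, 8]
LT      → [1]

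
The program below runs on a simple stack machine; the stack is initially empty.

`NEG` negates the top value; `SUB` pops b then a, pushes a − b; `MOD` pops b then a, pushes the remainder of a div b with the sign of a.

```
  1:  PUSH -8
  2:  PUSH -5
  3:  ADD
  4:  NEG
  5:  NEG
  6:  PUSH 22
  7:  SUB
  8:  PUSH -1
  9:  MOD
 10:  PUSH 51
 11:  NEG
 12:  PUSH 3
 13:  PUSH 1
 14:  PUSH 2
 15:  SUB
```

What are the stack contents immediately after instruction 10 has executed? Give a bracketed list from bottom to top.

PUSH -8 -> -8
PUSH -5 -> -8 -5
ADD     -> -13
NEG     -> 13
NEG     -> -13
PUSH 22 -> -13 22
SUB     -> -35
PUSH -1 -> -35 -1
MOD     -> 0
PUSH 51 -> 0 51

[0, 51]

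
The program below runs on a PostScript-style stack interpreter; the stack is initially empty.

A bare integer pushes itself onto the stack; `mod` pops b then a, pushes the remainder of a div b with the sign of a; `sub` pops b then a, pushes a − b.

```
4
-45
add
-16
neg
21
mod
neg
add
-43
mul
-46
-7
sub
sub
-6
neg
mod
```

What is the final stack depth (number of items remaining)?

4   → [4]
-45 → [4, -45]
add → [-41]
-16 → [-41, -16]
neg → [-41, 16]
21  → [-41, 16, 21]
mod → [-41, 16]
neg → [-41, -16]
add → [-57]
-43 → [-57, -43]
mul → [2451]
-46 → [2451, -46]
-7  → [2451, -46, -7]
sub → [2451, -39]
sub → [2490]
-6  → [2490, -6]
neg → [2490, 6]
mod → [0]

1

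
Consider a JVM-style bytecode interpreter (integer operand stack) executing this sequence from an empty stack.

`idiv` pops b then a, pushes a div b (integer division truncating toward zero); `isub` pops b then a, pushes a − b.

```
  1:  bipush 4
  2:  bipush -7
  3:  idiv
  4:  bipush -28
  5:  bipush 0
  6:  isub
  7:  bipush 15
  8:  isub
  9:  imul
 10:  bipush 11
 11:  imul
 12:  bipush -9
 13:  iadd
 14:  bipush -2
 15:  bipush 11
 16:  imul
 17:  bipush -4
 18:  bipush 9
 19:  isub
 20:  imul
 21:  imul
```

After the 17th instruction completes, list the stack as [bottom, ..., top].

[-9, -22, -4]

bipush 4    [4]
bipush -7   [4, -7]
idiv        [0]
bipush -28  [0, -28]
bipush 0    [0, -28, 0]
isub        [0, -28]
bipush 15   [0, -28, 15]
isub        [0, -43]
imul        [0]
bipush 11   [0, 11]
imul        [0]
bipush -9   [0, -9]
iadd        [-9]
bipush -2   [-9, -2]
bipush 11   [-9, -2, 11]
imul        [-9, -22]
bipush -4   [-9, -22, -4]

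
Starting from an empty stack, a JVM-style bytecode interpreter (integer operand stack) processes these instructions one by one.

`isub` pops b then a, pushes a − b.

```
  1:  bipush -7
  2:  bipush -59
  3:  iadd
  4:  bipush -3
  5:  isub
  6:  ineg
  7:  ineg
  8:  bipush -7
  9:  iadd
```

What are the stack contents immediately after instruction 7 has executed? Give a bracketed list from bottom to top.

bipush -7  : -7
bipush -59 : -7 -59
iadd       : -66
bipush -3  : -66 -3
isub       : -63
ineg       : 63
ineg       : -63

[-63]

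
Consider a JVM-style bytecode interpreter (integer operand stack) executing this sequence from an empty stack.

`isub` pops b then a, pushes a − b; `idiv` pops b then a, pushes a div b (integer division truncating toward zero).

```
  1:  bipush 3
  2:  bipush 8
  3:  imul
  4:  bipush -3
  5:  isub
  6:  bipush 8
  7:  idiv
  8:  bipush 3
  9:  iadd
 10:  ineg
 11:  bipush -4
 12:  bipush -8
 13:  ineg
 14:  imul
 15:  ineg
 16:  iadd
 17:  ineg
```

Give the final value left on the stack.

-26

bipush 3   3
bipush 8   3 8
imul       24
bipush -3  24 -3
isub       27
bipush 8   27 8
idiv       3
bipush 3   3 3
iadd       6
ineg       -6
bipush -4  -6 -4
bipush -8  -6 -4 -8
ineg       -6 -4 8
imul       -6 -32
ineg       -6 32
iadd       26
ineg       -26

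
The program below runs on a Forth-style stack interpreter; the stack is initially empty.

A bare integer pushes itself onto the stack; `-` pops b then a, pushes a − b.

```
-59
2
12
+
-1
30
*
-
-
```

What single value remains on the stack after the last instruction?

-103

-59 → [-59]
2   → [-59, 2]
12  → [-59, 2, 12]
+   → [-59, 14]
-1  → [-59, 14, -1]
30  → [-59, 14, -1, 30]
*   → [-59, 14, -30]
-   → [-59, 44]
-   → [-103]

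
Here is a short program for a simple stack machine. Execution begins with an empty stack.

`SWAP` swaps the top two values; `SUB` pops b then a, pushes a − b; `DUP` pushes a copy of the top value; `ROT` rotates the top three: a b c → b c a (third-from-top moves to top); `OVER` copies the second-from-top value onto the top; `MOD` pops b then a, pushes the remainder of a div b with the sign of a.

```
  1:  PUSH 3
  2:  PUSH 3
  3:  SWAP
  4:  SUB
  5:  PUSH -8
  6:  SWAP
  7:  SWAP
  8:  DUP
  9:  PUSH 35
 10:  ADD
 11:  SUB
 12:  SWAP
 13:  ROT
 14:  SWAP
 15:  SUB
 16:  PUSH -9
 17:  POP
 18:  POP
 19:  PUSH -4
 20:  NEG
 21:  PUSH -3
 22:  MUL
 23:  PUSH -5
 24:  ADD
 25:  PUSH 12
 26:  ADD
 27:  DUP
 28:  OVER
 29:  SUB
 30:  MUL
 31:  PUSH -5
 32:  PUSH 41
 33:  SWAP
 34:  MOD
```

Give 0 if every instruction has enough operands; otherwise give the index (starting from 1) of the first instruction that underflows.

13

PUSH 3   3
PUSH 3   3 3
SWAP     3 3
SUB      0
PUSH -8  0 -8
SWAP     -8 0
SWAP     0 -8
DUP      0 -8 -8
PUSH 35  0 -8 -8 35
ADD      0 -8 27
SUB      0 -35
SWAP     -35 0
ROT  — needs 3 operands, stack has 2 → underflow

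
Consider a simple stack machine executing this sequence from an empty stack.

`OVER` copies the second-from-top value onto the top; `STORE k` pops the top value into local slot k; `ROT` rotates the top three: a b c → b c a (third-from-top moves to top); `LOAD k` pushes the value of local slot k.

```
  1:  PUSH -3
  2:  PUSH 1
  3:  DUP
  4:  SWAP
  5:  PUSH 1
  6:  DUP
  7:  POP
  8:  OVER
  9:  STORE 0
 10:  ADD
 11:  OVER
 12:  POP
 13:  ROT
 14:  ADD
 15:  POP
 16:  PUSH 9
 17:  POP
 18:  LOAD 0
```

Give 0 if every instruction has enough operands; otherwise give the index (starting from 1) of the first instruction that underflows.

PUSH -3 → [-3]
PUSH 1  → [-3, 1]
DUP     → [-3, 1, 1]
SWAP    → [-3, 1, 1]
PUSH 1  → [-3, 1, 1, 1]
DUP     → [-3, 1, 1, 1, 1]
POP     → [-3, 1, 1, 1]
OVER    → [-3, 1, 1, 1, 1]
STORE 0 → [-3, 1, 1, 1]
ADD     → [-3, 1, 2]
OVER    → [-3, 1, 2, 1]
POP     → [-3, 1, 2]
ROT     → [1, 2, -3]
ADD     → [1, -1]
POP     → [1]
PUSH 9  → [1, 9]
POP     → [1]
LOAD 0  → [1, 1]

0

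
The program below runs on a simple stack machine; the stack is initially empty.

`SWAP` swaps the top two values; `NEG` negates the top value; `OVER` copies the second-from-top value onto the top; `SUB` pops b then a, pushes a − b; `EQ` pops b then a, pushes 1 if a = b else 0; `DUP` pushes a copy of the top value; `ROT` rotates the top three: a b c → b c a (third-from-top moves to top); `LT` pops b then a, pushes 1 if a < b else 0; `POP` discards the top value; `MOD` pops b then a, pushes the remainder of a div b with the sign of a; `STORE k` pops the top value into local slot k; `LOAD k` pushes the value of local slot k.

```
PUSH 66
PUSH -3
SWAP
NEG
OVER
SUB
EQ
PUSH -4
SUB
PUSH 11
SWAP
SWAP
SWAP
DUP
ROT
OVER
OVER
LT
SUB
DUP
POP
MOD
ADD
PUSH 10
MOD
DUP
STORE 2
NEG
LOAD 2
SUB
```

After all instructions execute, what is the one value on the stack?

-16

PUSH 66  66
PUSH -3  66 -3
SWAP     -3 66
NEG      -3 -66
OVER     -3 -66 -3
SUB      -3 -63
EQ       0
PUSH -4  0 -4
SUB      4
PUSH 11  4 11
SWAP     11 4
SWAP     4 11
SWAP     11 4
DUP      11 4 4
ROT      4 4 11
OVER     4 4 11 4
OVER     4 4 11 4 11
LT       4 4 11 1
SUB      4 4 10
DUP      4 4 10 10
POP      4 4 10
MOD      4 4
ADD      8
PUSH 10  8 10
MOD      8
DUP      8 8
STORE 2  8
NEG      -8
LOAD 2   -8 8
SUB      -16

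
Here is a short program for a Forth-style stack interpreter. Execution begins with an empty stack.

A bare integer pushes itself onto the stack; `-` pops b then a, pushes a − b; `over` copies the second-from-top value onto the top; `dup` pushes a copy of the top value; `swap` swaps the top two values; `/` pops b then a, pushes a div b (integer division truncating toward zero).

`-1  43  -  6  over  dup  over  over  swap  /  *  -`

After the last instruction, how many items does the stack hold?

3

-1   → [-1]
43   → [-1, 43]
-    → [-44]
6    → [-44, 6]
over → [-44, 6, -44]
dup  → [-44, 6, -44, -44]
over → [-44, 6, -44, -44, -44]
over → [-44, 6, -44, -44, -44, -44]
swap → [-44, 6, -44, -44, -44, -44]
/    → [-44, 6, -44, -44, 1]
*    → [-44, 6, -44, -44]
-    → [-44, 6, 0]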